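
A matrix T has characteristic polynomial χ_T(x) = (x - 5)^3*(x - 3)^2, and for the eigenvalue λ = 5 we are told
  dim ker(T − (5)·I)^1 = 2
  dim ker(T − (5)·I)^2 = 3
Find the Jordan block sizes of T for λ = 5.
Block sizes for λ = 5: [2, 1]

From the dimensions of kernels of powers, the number of Jordan blocks of size at least j is d_j − d_{j−1} where d_j = dim ker(N^j) (with d_0 = 0). Computing the differences gives [2, 1].
The number of blocks of size exactly k is (#blocks of size ≥ k) − (#blocks of size ≥ k + 1), so the partition is: 1 block(s) of size 1, 1 block(s) of size 2.
In nonincreasing order the block sizes are [2, 1].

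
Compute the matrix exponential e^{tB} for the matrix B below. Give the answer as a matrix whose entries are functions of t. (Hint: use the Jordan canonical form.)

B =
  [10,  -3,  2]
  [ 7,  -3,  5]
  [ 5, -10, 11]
e^{tB} =
  [5*t^2*exp(6*t)/2 + 4*t*exp(6*t) + exp(6*t), -5*t^2*exp(6*t)/2 - 3*t*exp(6*t), 3*t^2*exp(6*t)/2 + 2*t*exp(6*t)]
  [-5*t^2*exp(6*t) + 7*t*exp(6*t), 5*t^2*exp(6*t) - 9*t*exp(6*t) + exp(6*t), -3*t^2*exp(6*t) + 5*t*exp(6*t)]
  [-25*t^2*exp(6*t)/2 + 5*t*exp(6*t), 25*t^2*exp(6*t)/2 - 10*t*exp(6*t), -15*t^2*exp(6*t)/2 + 5*t*exp(6*t) + exp(6*t)]

Strategy: write B = P · J · P⁻¹ where J is a Jordan canonical form, so e^{tB} = P · e^{tJ} · P⁻¹, and e^{tJ} can be computed block-by-block.

B has Jordan form
J =
  [6, 1, 0]
  [0, 6, 1]
  [0, 0, 6]
(up to reordering of blocks).

Per-block formulas:
  For a 3×3 Jordan block J_3(6): exp(t · J_3(6)) = e^(6t)·(I + t·N + (t^2/2)·N^2), where N is the 3×3 nilpotent shift.

After assembling e^{tJ} and conjugating by P, we get:

e^{tB} =
  [5*t^2*exp(6*t)/2 + 4*t*exp(6*t) + exp(6*t), -5*t^2*exp(6*t)/2 - 3*t*exp(6*t), 3*t^2*exp(6*t)/2 + 2*t*exp(6*t)]
  [-5*t^2*exp(6*t) + 7*t*exp(6*t), 5*t^2*exp(6*t) - 9*t*exp(6*t) + exp(6*t), -3*t^2*exp(6*t) + 5*t*exp(6*t)]
  [-25*t^2*exp(6*t)/2 + 5*t*exp(6*t), 25*t^2*exp(6*t)/2 - 10*t*exp(6*t), -15*t^2*exp(6*t)/2 + 5*t*exp(6*t) + exp(6*t)]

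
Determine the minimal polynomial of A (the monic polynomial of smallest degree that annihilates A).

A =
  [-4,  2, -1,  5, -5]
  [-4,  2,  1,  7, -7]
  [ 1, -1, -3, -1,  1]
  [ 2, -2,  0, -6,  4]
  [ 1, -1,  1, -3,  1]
x^2 + 4*x + 4

The characteristic polynomial is χ_A(x) = (x + 2)^5, so the eigenvalues are known. The minimal polynomial is
  m_A(x) = Π_λ (x − λ)^{k_λ}
where k_λ is the size of the *largest* Jordan block for λ (equivalently, the smallest k with (A − λI)^k v = 0 for every generalised eigenvector v of λ).

  λ = -2: largest Jordan block has size 2, contributing (x + 2)^2

So m_A(x) = (x + 2)^2 = x^2 + 4*x + 4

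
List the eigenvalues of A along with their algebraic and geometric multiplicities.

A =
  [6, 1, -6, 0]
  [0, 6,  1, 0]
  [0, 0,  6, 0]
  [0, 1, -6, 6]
λ = 6: alg = 4, geom = 2

Step 1 — factor the characteristic polynomial to read off the algebraic multiplicities:
  χ_A(x) = (x - 6)^4

Step 2 — compute geometric multiplicities via the rank-nullity identity g(λ) = n − rank(A − λI):
  rank(A − (6)·I) = 2, so dim ker(A − (6)·I) = n − 2 = 2

Summary:
  λ = 6: algebraic multiplicity = 4, geometric multiplicity = 2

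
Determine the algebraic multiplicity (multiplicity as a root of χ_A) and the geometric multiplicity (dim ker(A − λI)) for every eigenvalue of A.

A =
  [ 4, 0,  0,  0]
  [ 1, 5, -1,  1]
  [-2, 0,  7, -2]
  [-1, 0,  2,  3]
λ = 4: alg = 1, geom = 1; λ = 5: alg = 3, geom = 2

Step 1 — factor the characteristic polynomial to read off the algebraic multiplicities:
  χ_A(x) = (x - 5)^3*(x - 4)

Step 2 — compute geometric multiplicities via the rank-nullity identity g(λ) = n − rank(A − λI):
  rank(A − (4)·I) = 3, so dim ker(A − (4)·I) = n − 3 = 1
  rank(A − (5)·I) = 2, so dim ker(A − (5)·I) = n − 2 = 2

Summary:
  λ = 4: algebraic multiplicity = 1, geometric multiplicity = 1
  λ = 5: algebraic multiplicity = 3, geometric multiplicity = 2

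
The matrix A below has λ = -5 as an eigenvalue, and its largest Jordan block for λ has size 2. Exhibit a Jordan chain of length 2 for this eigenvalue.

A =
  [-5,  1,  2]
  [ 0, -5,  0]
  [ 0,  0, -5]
A Jordan chain for λ = -5 of length 2:
v_1 = (1, 0, 0)ᵀ
v_2 = (0, 1, 0)ᵀ

Let N = A − (-5)·I. We want v_2 with N^2 v_2 = 0 but N^1 v_2 ≠ 0; then v_{j-1} := N · v_j for j = 2, …, 2.

Pick v_2 = (0, 1, 0)ᵀ.
Then v_1 = N · v_2 = (1, 0, 0)ᵀ.

Sanity check: (A − (-5)·I) v_1 = (0, 0, 0)ᵀ = 0. ✓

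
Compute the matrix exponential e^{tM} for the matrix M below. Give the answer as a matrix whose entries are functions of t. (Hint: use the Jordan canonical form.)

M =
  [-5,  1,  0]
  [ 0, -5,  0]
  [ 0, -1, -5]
e^{tM} =
  [exp(-5*t), t*exp(-5*t), 0]
  [0, exp(-5*t), 0]
  [0, -t*exp(-5*t), exp(-5*t)]

Strategy: write M = P · J · P⁻¹ where J is a Jordan canonical form, so e^{tM} = P · e^{tJ} · P⁻¹, and e^{tJ} can be computed block-by-block.

M has Jordan form
J =
  [-5,  1,  0]
  [ 0, -5,  0]
  [ 0,  0, -5]
(up to reordering of blocks).

Per-block formulas:
  For a 1×1 block at λ = -5: exp(t · [-5]) = [e^(-5t)].
  For a 2×2 Jordan block J_2(-5): exp(t · J_2(-5)) = e^(-5t)·(I + t·N), where N is the 2×2 nilpotent shift.

After assembling e^{tJ} and conjugating by P, we get:

e^{tM} =
  [exp(-5*t), t*exp(-5*t), 0]
  [0, exp(-5*t), 0]
  [0, -t*exp(-5*t), exp(-5*t)]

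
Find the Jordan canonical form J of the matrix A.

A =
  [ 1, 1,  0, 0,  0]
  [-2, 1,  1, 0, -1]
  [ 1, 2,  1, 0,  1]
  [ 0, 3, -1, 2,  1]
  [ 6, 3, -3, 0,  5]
J_3(2) ⊕ J_1(2) ⊕ J_1(2)

The characteristic polynomial is
  det(x·I − A) = x^5 - 10*x^4 + 40*x^3 - 80*x^2 + 80*x - 32 = (x - 2)^5

Eigenvalues and multiplicities (the geometric multiplicity of λ is n − rank(A − λI), which equals the number of Jordan blocks for λ):
  λ = 2: algebraic multiplicity = 5, geometric multiplicity = 3

Determining the block sizes for each eigenvalue:
  λ = 2: with am = 5 and gm = 3, the partition is not yet determined (e.g. several partitions of 5 into 3 parts exist). Let N = A − (2)·I. Computing rank(N^1) = 2, rank(N^2) = 1, rank(N^3) = 0; the number of blocks of size ≥ j is rank(N^{j−1}) − rank(N^j), giving [3, 1, 1]. So we have 1 block(s) of size 3, 2 block(s) of size 1 → block sizes [3, 1, 1]

Assembling the blocks gives a Jordan form
J =
  [2, 1, 0, 0, 0]
  [0, 2, 1, 0, 0]
  [0, 0, 2, 0, 0]
  [0, 0, 0, 2, 0]
  [0, 0, 0, 0, 2]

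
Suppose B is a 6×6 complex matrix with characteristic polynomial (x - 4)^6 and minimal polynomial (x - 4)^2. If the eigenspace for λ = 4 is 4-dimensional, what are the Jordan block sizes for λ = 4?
Block sizes for λ = 4: [2, 2, 1, 1]

Step 1 — from the characteristic polynomial, algebraic multiplicity of λ = 4 is 6. From dim ker(B − (4)·I) = 4, there are exactly 4 Jordan blocks for λ = 4.
Step 2 — from the minimal polynomial, the factor (x − 4)^2 tells us the largest block for λ = 4 has size 2.
Step 3 — with total size 6, 4 blocks, and largest block 2, the block sizes (in nonincreasing order) are [2, 2, 1, 1].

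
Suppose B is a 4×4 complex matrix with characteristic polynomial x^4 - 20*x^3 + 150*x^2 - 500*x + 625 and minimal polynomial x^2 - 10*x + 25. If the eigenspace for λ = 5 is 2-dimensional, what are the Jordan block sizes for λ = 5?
Block sizes for λ = 5: [2, 2]

Step 1 — from the characteristic polynomial, algebraic multiplicity of λ = 5 is 4. From dim ker(B − (5)·I) = 2, there are exactly 2 Jordan blocks for λ = 5.
Step 2 — from the minimal polynomial, the factor (x − 5)^2 tells us the largest block for λ = 5 has size 2.
Step 3 — with total size 4, 2 blocks, and largest block 2, the block sizes (in nonincreasing order) are [2, 2].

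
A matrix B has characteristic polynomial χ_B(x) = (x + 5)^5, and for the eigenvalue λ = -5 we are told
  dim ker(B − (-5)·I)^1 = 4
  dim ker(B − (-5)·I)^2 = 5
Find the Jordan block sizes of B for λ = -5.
Block sizes for λ = -5: [2, 1, 1, 1]

From the dimensions of kernels of powers, the number of Jordan blocks of size at least j is d_j − d_{j−1} where d_j = dim ker(N^j) (with d_0 = 0). Computing the differences gives [4, 1].
The number of blocks of size exactly k is (#blocks of size ≥ k) − (#blocks of size ≥ k + 1), so the partition is: 3 block(s) of size 1, 1 block(s) of size 2.
In nonincreasing order the block sizes are [2, 1, 1, 1].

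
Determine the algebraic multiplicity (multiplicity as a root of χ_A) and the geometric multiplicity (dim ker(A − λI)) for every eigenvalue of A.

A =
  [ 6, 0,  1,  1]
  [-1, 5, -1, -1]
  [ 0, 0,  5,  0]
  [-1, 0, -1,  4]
λ = 5: alg = 4, geom = 3

Step 1 — factor the characteristic polynomial to read off the algebraic multiplicities:
  χ_A(x) = (x - 5)^4

Step 2 — compute geometric multiplicities via the rank-nullity identity g(λ) = n − rank(A − λI):
  rank(A − (5)·I) = 1, so dim ker(A − (5)·I) = n − 1 = 3

Summary:
  λ = 5: algebraic multiplicity = 4, geometric multiplicity = 3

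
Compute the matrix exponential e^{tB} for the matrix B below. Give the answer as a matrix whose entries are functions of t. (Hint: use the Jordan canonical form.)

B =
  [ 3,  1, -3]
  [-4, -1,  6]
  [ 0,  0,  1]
e^{tB} =
  [2*t*exp(t) + exp(t), t*exp(t), -3*t*exp(t)]
  [-4*t*exp(t), -2*t*exp(t) + exp(t), 6*t*exp(t)]
  [0, 0, exp(t)]

Strategy: write B = P · J · P⁻¹ where J is a Jordan canonical form, so e^{tB} = P · e^{tJ} · P⁻¹, and e^{tJ} can be computed block-by-block.

B has Jordan form
J =
  [1, 1, 0]
  [0, 1, 0]
  [0, 0, 1]
(up to reordering of blocks).

Per-block formulas:
  For a 1×1 block at λ = 1: exp(t · [1]) = [e^(1t)].
  For a 2×2 Jordan block J_2(1): exp(t · J_2(1)) = e^(1t)·(I + t·N), where N is the 2×2 nilpotent shift.

After assembling e^{tJ} and conjugating by P, we get:

e^{tB} =
  [2*t*exp(t) + exp(t), t*exp(t), -3*t*exp(t)]
  [-4*t*exp(t), -2*t*exp(t) + exp(t), 6*t*exp(t)]
  [0, 0, exp(t)]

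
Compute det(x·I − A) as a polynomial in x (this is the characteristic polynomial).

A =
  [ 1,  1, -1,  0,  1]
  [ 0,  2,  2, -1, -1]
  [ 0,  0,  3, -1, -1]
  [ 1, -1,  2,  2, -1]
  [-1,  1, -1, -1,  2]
x^5 - 10*x^4 + 40*x^3 - 80*x^2 + 80*x - 32

Expanding det(x·I − A) (e.g. by cofactor expansion or by noting that A is similar to its Jordan form J, which has the same characteristic polynomial as A) gives
  χ_A(x) = x^5 - 10*x^4 + 40*x^3 - 80*x^2 + 80*x - 32
which factors as (x - 2)^5. The eigenvalues (with algebraic multiplicities) are λ = 2 with multiplicity 5.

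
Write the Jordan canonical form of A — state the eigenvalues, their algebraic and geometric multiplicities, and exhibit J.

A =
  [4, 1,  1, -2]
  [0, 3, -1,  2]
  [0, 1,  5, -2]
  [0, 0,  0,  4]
J_2(4) ⊕ J_1(4) ⊕ J_1(4)

The characteristic polynomial is
  det(x·I − A) = x^4 - 16*x^3 + 96*x^2 - 256*x + 256 = (x - 4)^4

Eigenvalues and multiplicities (the geometric multiplicity of λ is n − rank(A − λI), which equals the number of Jordan blocks for λ):
  λ = 4: algebraic multiplicity = 4, geometric multiplicity = 3

Determining the block sizes for each eigenvalue:
  λ = 4: 3 blocks summing to 4 forces exactly one block of size 2 and the rest size 1 → block sizes [2, 1, 1]

Assembling the blocks gives a Jordan form
J =
  [4, 1, 0, 0]
  [0, 4, 0, 0]
  [0, 0, 4, 0]
  [0, 0, 0, 4]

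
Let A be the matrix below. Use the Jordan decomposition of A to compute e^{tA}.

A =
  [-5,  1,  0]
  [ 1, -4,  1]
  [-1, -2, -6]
e^{tA} =
  [t^2*exp(-5*t)/2 + exp(-5*t), t^2*exp(-5*t)/2 + t*exp(-5*t), t^2*exp(-5*t)/2]
  [t*exp(-5*t), t*exp(-5*t) + exp(-5*t), t*exp(-5*t)]
  [-t^2*exp(-5*t)/2 - t*exp(-5*t), -t^2*exp(-5*t)/2 - 2*t*exp(-5*t), -t^2*exp(-5*t)/2 - t*exp(-5*t) + exp(-5*t)]

Strategy: write A = P · J · P⁻¹ where J is a Jordan canonical form, so e^{tA} = P · e^{tJ} · P⁻¹, and e^{tJ} can be computed block-by-block.

A has Jordan form
J =
  [-5,  1,  0]
  [ 0, -5,  1]
  [ 0,  0, -5]
(up to reordering of blocks).

Per-block formulas:
  For a 3×3 Jordan block J_3(-5): exp(t · J_3(-5)) = e^(-5t)·(I + t·N + (t^2/2)·N^2), where N is the 3×3 nilpotent shift.

After assembling e^{tJ} and conjugating by P, we get:

e^{tA} =
  [t^2*exp(-5*t)/2 + exp(-5*t), t^2*exp(-5*t)/2 + t*exp(-5*t), t^2*exp(-5*t)/2]
  [t*exp(-5*t), t*exp(-5*t) + exp(-5*t), t*exp(-5*t)]
  [-t^2*exp(-5*t)/2 - t*exp(-5*t), -t^2*exp(-5*t)/2 - 2*t*exp(-5*t), -t^2*exp(-5*t)/2 - t*exp(-5*t) + exp(-5*t)]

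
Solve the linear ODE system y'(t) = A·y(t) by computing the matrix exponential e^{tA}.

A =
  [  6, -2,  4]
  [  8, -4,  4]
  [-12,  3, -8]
e^{tA} =
  [8*t*exp(-2*t) + exp(-2*t), -2*t*exp(-2*t), 4*t*exp(-2*t)]
  [8*t*exp(-2*t), -2*t*exp(-2*t) + exp(-2*t), 4*t*exp(-2*t)]
  [-12*t*exp(-2*t), 3*t*exp(-2*t), -6*t*exp(-2*t) + exp(-2*t)]

Strategy: write A = P · J · P⁻¹ where J is a Jordan canonical form, so e^{tA} = P · e^{tJ} · P⁻¹, and e^{tJ} can be computed block-by-block.

A has Jordan form
J =
  [-2,  1,  0]
  [ 0, -2,  0]
  [ 0,  0, -2]
(up to reordering of blocks).

Per-block formulas:
  For a 2×2 Jordan block J_2(-2): exp(t · J_2(-2)) = e^(-2t)·(I + t·N), where N is the 2×2 nilpotent shift.
  For a 1×1 block at λ = -2: exp(t · [-2]) = [e^(-2t)].

After assembling e^{tJ} and conjugating by P, we get:

e^{tA} =
  [8*t*exp(-2*t) + exp(-2*t), -2*t*exp(-2*t), 4*t*exp(-2*t)]
  [8*t*exp(-2*t), -2*t*exp(-2*t) + exp(-2*t), 4*t*exp(-2*t)]
  [-12*t*exp(-2*t), 3*t*exp(-2*t), -6*t*exp(-2*t) + exp(-2*t)]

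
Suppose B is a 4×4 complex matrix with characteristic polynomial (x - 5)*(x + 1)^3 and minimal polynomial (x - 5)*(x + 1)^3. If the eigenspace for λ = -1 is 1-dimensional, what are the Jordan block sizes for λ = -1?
Block sizes for λ = -1: [3]

Step 1 — from the characteristic polynomial, algebraic multiplicity of λ = -1 is 3. From dim ker(B − (-1)·I) = 1, there are exactly 1 Jordan blocks for λ = -1.
Step 2 — from the minimal polynomial, the factor (x + 1)^3 tells us the largest block for λ = -1 has size 3.
Step 3 — with total size 3, 1 blocks, and largest block 3, the block sizes (in nonincreasing order) are [3].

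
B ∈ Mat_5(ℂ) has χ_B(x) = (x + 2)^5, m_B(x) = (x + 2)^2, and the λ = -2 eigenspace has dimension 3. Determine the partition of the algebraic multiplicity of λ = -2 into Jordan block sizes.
Block sizes for λ = -2: [2, 2, 1]

Step 1 — from the characteristic polynomial, algebraic multiplicity of λ = -2 is 5. From dim ker(B − (-2)·I) = 3, there are exactly 3 Jordan blocks for λ = -2.
Step 2 — from the minimal polynomial, the factor (x + 2)^2 tells us the largest block for λ = -2 has size 2.
Step 3 — with total size 5, 3 blocks, and largest block 2, the block sizes (in nonincreasing order) are [2, 2, 1].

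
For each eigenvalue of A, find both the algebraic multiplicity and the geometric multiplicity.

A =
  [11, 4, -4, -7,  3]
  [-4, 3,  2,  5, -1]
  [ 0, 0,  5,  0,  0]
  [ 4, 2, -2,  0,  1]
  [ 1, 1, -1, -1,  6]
λ = 5: alg = 5, geom = 3

Step 1 — factor the characteristic polynomial to read off the algebraic multiplicities:
  χ_A(x) = (x - 5)^5

Step 2 — compute geometric multiplicities via the rank-nullity identity g(λ) = n − rank(A − λI):
  rank(A − (5)·I) = 2, so dim ker(A − (5)·I) = n − 2 = 3

Summary:
  λ = 5: algebraic multiplicity = 5, geometric multiplicity = 3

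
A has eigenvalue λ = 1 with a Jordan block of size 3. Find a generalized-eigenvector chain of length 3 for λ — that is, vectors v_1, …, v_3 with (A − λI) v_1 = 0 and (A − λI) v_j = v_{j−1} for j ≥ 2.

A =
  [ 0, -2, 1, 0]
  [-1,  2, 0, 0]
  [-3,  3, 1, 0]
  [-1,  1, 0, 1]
A Jordan chain for λ = 1 of length 3:
v_1 = (3, 3, 9, 3)ᵀ
v_2 = (-2, 1, 3, 1)ᵀ
v_3 = (0, 1, 0, 0)ᵀ

Let N = A − (1)·I. We want v_3 with N^3 v_3 = 0 but N^2 v_3 ≠ 0; then v_{j-1} := N · v_j for j = 3, …, 2.

Pick v_3 = (0, 1, 0, 0)ᵀ.
Then v_2 = N · v_3 = (-2, 1, 3, 1)ᵀ.
Then v_1 = N · v_2 = (3, 3, 9, 3)ᵀ.

Sanity check: (A − (1)·I) v_1 = (0, 0, 0, 0)ᵀ = 0. ✓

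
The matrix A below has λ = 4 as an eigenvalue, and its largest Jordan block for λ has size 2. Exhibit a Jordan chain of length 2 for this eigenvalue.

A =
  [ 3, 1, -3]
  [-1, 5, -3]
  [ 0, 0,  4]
A Jordan chain for λ = 4 of length 2:
v_1 = (-1, -1, 0)ᵀ
v_2 = (1, 0, 0)ᵀ

Let N = A − (4)·I. We want v_2 with N^2 v_2 = 0 but N^1 v_2 ≠ 0; then v_{j-1} := N · v_j for j = 2, …, 2.

Pick v_2 = (1, 0, 0)ᵀ.
Then v_1 = N · v_2 = (-1, -1, 0)ᵀ.

Sanity check: (A − (4)·I) v_1 = (0, 0, 0)ᵀ = 0. ✓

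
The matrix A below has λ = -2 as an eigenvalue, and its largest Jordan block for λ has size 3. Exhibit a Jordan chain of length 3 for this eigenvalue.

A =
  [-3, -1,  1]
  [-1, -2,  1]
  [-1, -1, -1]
A Jordan chain for λ = -2 of length 3:
v_1 = (1, 0, 1)ᵀ
v_2 = (-1, -1, -1)ᵀ
v_3 = (1, 0, 0)ᵀ

Let N = A − (-2)·I. We want v_3 with N^3 v_3 = 0 but N^2 v_3 ≠ 0; then v_{j-1} := N · v_j for j = 3, …, 2.

Pick v_3 = (1, 0, 0)ᵀ.
Then v_2 = N · v_3 = (-1, -1, -1)ᵀ.
Then v_1 = N · v_2 = (1, 0, 1)ᵀ.

Sanity check: (A − (-2)·I) v_1 = (0, 0, 0)ᵀ = 0. ✓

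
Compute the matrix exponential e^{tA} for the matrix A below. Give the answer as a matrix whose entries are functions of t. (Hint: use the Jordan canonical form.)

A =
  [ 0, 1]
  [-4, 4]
e^{tA} =
  [-2*t*exp(2*t) + exp(2*t), t*exp(2*t)]
  [-4*t*exp(2*t), 2*t*exp(2*t) + exp(2*t)]

Strategy: write A = P · J · P⁻¹ where J is a Jordan canonical form, so e^{tA} = P · e^{tJ} · P⁻¹, and e^{tJ} can be computed block-by-block.

A has Jordan form
J =
  [2, 1]
  [0, 2]
(up to reordering of blocks).

Per-block formulas:
  For a 2×2 Jordan block J_2(2): exp(t · J_2(2)) = e^(2t)·(I + t·N), where N is the 2×2 nilpotent shift.

After assembling e^{tJ} and conjugating by P, we get:

e^{tA} =
  [-2*t*exp(2*t) + exp(2*t), t*exp(2*t)]
  [-4*t*exp(2*t), 2*t*exp(2*t) + exp(2*t)]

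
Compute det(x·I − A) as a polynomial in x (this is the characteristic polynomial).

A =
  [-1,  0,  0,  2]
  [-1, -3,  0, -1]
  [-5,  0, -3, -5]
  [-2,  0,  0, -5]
x^4 + 12*x^3 + 54*x^2 + 108*x + 81

Expanding det(x·I − A) (e.g. by cofactor expansion or by noting that A is similar to its Jordan form J, which has the same characteristic polynomial as A) gives
  χ_A(x) = x^4 + 12*x^3 + 54*x^2 + 108*x + 81
which factors as (x + 3)^4. The eigenvalues (with algebraic multiplicities) are λ = -3 with multiplicity 4.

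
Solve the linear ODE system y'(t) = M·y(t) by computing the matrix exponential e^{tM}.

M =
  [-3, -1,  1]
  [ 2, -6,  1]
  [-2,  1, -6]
e^{tM} =
  [2*t*exp(-5*t) + exp(-5*t), -t*exp(-5*t), t*exp(-5*t)]
  [2*t*exp(-5*t), -t*exp(-5*t) + exp(-5*t), t*exp(-5*t)]
  [-2*t*exp(-5*t), t*exp(-5*t), -t*exp(-5*t) + exp(-5*t)]

Strategy: write M = P · J · P⁻¹ where J is a Jordan canonical form, so e^{tM} = P · e^{tJ} · P⁻¹, and e^{tJ} can be computed block-by-block.

M has Jordan form
J =
  [-5,  1,  0]
  [ 0, -5,  0]
  [ 0,  0, -5]
(up to reordering of blocks).

Per-block formulas:
  For a 1×1 block at λ = -5: exp(t · [-5]) = [e^(-5t)].
  For a 2×2 Jordan block J_2(-5): exp(t · J_2(-5)) = e^(-5t)·(I + t·N), where N is the 2×2 nilpotent shift.

After assembling e^{tJ} and conjugating by P, we get:

e^{tM} =
  [2*t*exp(-5*t) + exp(-5*t), -t*exp(-5*t), t*exp(-5*t)]
  [2*t*exp(-5*t), -t*exp(-5*t) + exp(-5*t), t*exp(-5*t)]
  [-2*t*exp(-5*t), t*exp(-5*t), -t*exp(-5*t) + exp(-5*t)]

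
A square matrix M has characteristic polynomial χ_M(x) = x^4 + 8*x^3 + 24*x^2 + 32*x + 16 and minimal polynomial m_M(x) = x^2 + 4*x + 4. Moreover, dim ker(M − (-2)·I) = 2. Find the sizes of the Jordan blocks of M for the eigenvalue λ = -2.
Block sizes for λ = -2: [2, 2]

Step 1 — from the characteristic polynomial, algebraic multiplicity of λ = -2 is 4. From dim ker(M − (-2)·I) = 2, there are exactly 2 Jordan blocks for λ = -2.
Step 2 — from the minimal polynomial, the factor (x + 2)^2 tells us the largest block for λ = -2 has size 2.
Step 3 — with total size 4, 2 blocks, and largest block 2, the block sizes (in nonincreasing order) are [2, 2].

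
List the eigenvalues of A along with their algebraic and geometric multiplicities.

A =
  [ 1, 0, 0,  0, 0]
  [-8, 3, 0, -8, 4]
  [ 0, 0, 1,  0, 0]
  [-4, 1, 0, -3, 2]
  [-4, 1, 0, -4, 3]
λ = 1: alg = 5, geom = 4

Step 1 — factor the characteristic polynomial to read off the algebraic multiplicities:
  χ_A(x) = (x - 1)^5

Step 2 — compute geometric multiplicities via the rank-nullity identity g(λ) = n − rank(A − λI):
  rank(A − (1)·I) = 1, so dim ker(A − (1)·I) = n − 1 = 4

Summary:
  λ = 1: algebraic multiplicity = 5, geometric multiplicity = 4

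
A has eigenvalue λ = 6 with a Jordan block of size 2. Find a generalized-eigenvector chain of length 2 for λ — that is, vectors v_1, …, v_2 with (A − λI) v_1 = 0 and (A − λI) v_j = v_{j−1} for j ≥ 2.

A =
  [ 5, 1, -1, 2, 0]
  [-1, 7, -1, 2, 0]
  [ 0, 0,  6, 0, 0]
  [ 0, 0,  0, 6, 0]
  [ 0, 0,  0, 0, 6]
A Jordan chain for λ = 6 of length 2:
v_1 = (-1, -1, 0, 0, 0)ᵀ
v_2 = (1, 0, 0, 0, 0)ᵀ

Let N = A − (6)·I. We want v_2 with N^2 v_2 = 0 but N^1 v_2 ≠ 0; then v_{j-1} := N · v_j for j = 2, …, 2.

Pick v_2 = (1, 0, 0, 0, 0)ᵀ.
Then v_1 = N · v_2 = (-1, -1, 0, 0, 0)ᵀ.

Sanity check: (A − (6)·I) v_1 = (0, 0, 0, 0, 0)ᵀ = 0. ✓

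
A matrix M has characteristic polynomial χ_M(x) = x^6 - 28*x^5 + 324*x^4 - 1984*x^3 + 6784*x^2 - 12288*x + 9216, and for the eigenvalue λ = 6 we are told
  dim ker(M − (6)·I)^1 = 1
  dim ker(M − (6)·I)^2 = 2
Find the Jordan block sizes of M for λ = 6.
Block sizes for λ = 6: [2]

From the dimensions of kernels of powers, the number of Jordan blocks of size at least j is d_j − d_{j−1} where d_j = dim ker(N^j) (with d_0 = 0). Computing the differences gives [1, 1].
The number of blocks of size exactly k is (#blocks of size ≥ k) − (#blocks of size ≥ k + 1), so the partition is: 1 block(s) of size 2.
In nonincreasing order the block sizes are [2].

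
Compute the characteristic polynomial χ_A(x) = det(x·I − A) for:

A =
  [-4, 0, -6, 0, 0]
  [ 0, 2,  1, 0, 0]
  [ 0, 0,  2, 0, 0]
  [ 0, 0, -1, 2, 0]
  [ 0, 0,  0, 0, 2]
x^5 - 4*x^4 - 8*x^3 + 64*x^2 - 112*x + 64

Expanding det(x·I − A) (e.g. by cofactor expansion or by noting that A is similar to its Jordan form J, which has the same characteristic polynomial as A) gives
  χ_A(x) = x^5 - 4*x^4 - 8*x^3 + 64*x^2 - 112*x + 64
which factors as (x - 2)^4*(x + 4). The eigenvalues (with algebraic multiplicities) are λ = -4 with multiplicity 1, λ = 2 with multiplicity 4.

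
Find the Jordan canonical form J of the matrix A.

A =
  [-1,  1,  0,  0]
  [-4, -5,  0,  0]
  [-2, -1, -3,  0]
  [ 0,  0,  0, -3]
J_2(-3) ⊕ J_1(-3) ⊕ J_1(-3)

The characteristic polynomial is
  det(x·I − A) = x^4 + 12*x^3 + 54*x^2 + 108*x + 81 = (x + 3)^4

Eigenvalues and multiplicities (the geometric multiplicity of λ is n − rank(A − λI), which equals the number of Jordan blocks for λ):
  λ = -3: algebraic multiplicity = 4, geometric multiplicity = 3

Determining the block sizes for each eigenvalue:
  λ = -3: 3 blocks summing to 4 forces exactly one block of size 2 and the rest size 1 → block sizes [2, 1, 1]

Assembling the blocks gives a Jordan form
J =
  [-3,  1,  0,  0]
  [ 0, -3,  0,  0]
  [ 0,  0, -3,  0]
  [ 0,  0,  0, -3]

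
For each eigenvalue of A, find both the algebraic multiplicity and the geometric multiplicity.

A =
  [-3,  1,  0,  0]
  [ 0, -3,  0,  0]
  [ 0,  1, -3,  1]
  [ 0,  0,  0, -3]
λ = -3: alg = 4, geom = 2

Step 1 — factor the characteristic polynomial to read off the algebraic multiplicities:
  χ_A(x) = (x + 3)^4

Step 2 — compute geometric multiplicities via the rank-nullity identity g(λ) = n − rank(A − λI):
  rank(A − (-3)·I) = 2, so dim ker(A − (-3)·I) = n − 2 = 2

Summary:
  λ = -3: algebraic multiplicity = 4, geometric multiplicity = 2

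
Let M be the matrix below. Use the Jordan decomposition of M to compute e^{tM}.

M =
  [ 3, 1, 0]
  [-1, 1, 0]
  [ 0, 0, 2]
e^{tM} =
  [t*exp(2*t) + exp(2*t), t*exp(2*t), 0]
  [-t*exp(2*t), -t*exp(2*t) + exp(2*t), 0]
  [0, 0, exp(2*t)]

Strategy: write M = P · J · P⁻¹ where J is a Jordan canonical form, so e^{tM} = P · e^{tJ} · P⁻¹, and e^{tJ} can be computed block-by-block.

M has Jordan form
J =
  [2, 1, 0]
  [0, 2, 0]
  [0, 0, 2]
(up to reordering of blocks).

Per-block formulas:
  For a 2×2 Jordan block J_2(2): exp(t · J_2(2)) = e^(2t)·(I + t·N), where N is the 2×2 nilpotent shift.
  For a 1×1 block at λ = 2: exp(t · [2]) = [e^(2t)].

After assembling e^{tJ} and conjugating by P, we get:

e^{tM} =
  [t*exp(2*t) + exp(2*t), t*exp(2*t), 0]
  [-t*exp(2*t), -t*exp(2*t) + exp(2*t), 0]
  [0, 0, exp(2*t)]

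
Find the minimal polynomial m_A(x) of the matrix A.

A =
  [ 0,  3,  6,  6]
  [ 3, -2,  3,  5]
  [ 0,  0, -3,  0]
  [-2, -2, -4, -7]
x^3 + 9*x^2 + 27*x + 27

The characteristic polynomial is χ_A(x) = (x + 3)^4, so the eigenvalues are known. The minimal polynomial is
  m_A(x) = Π_λ (x − λ)^{k_λ}
where k_λ is the size of the *largest* Jordan block for λ (equivalently, the smallest k with (A − λI)^k v = 0 for every generalised eigenvector v of λ).

  λ = -3: largest Jordan block has size 3, contributing (x + 3)^3

So m_A(x) = (x + 3)^3 = x^3 + 9*x^2 + 27*x + 27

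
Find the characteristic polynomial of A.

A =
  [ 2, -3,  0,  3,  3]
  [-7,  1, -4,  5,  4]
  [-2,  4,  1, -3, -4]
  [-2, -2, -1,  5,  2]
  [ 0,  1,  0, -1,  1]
x^5 - 10*x^4 + 40*x^3 - 80*x^2 + 80*x - 32

Expanding det(x·I − A) (e.g. by cofactor expansion or by noting that A is similar to its Jordan form J, which has the same characteristic polynomial as A) gives
  χ_A(x) = x^5 - 10*x^4 + 40*x^3 - 80*x^2 + 80*x - 32
which factors as (x - 2)^5. The eigenvalues (with algebraic multiplicities) are λ = 2 with multiplicity 5.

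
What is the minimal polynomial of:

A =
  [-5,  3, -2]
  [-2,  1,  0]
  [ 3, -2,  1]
x^3 + 3*x^2 + 3*x + 1

The characteristic polynomial is χ_A(x) = (x + 1)^3, so the eigenvalues are known. The minimal polynomial is
  m_A(x) = Π_λ (x − λ)^{k_λ}
where k_λ is the size of the *largest* Jordan block for λ (equivalently, the smallest k with (A − λI)^k v = 0 for every generalised eigenvector v of λ).

  λ = -1: largest Jordan block has size 3, contributing (x + 1)^3

So m_A(x) = (x + 1)^3 = x^3 + 3*x^2 + 3*x + 1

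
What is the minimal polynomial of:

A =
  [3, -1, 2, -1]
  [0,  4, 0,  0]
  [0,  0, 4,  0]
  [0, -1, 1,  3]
x^3 - 10*x^2 + 33*x - 36

The characteristic polynomial is χ_A(x) = (x - 4)^2*(x - 3)^2, so the eigenvalues are known. The minimal polynomial is
  m_A(x) = Π_λ (x − λ)^{k_λ}
where k_λ is the size of the *largest* Jordan block for λ (equivalently, the smallest k with (A − λI)^k v = 0 for every generalised eigenvector v of λ).

  λ = 3: largest Jordan block has size 2, contributing (x − 3)^2
  λ = 4: largest Jordan block has size 1, contributing (x − 4)

So m_A(x) = (x - 4)*(x - 3)^2 = x^3 - 10*x^2 + 33*x - 36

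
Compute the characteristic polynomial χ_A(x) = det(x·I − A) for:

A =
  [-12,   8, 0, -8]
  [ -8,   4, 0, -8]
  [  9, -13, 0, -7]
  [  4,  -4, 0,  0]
x^4 + 8*x^3 + 16*x^2

Expanding det(x·I − A) (e.g. by cofactor expansion or by noting that A is similar to its Jordan form J, which has the same characteristic polynomial as A) gives
  χ_A(x) = x^4 + 8*x^3 + 16*x^2
which factors as x^2*(x + 4)^2. The eigenvalues (with algebraic multiplicities) are λ = -4 with multiplicity 2, λ = 0 with multiplicity 2.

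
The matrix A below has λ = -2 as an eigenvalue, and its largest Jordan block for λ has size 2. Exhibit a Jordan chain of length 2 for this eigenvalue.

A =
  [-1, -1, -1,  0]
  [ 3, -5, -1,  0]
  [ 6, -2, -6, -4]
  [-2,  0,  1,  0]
A Jordan chain for λ = -2 of length 2:
v_1 = (-1, -1, 0, -1)ᵀ
v_2 = (1, 1, 1, 0)ᵀ

Let N = A − (-2)·I. We want v_2 with N^2 v_2 = 0 but N^1 v_2 ≠ 0; then v_{j-1} := N · v_j for j = 2, …, 2.

Pick v_2 = (1, 1, 1, 0)ᵀ.
Then v_1 = N · v_2 = (-1, -1, 0, -1)ᵀ.

Sanity check: (A − (-2)·I) v_1 = (0, 0, 0, 0)ᵀ = 0. ✓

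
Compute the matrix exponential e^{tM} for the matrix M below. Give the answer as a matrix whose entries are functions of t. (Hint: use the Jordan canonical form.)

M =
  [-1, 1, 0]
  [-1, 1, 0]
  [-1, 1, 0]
e^{tM} =
  [1 - t, t, 0]
  [-t, t + 1, 0]
  [-t, t, 1]

Strategy: write M = P · J · P⁻¹ where J is a Jordan canonical form, so e^{tM} = P · e^{tJ} · P⁻¹, and e^{tJ} can be computed block-by-block.

M has Jordan form
J =
  [0, 1, 0]
  [0, 0, 0]
  [0, 0, 0]
(up to reordering of blocks).

Per-block formulas:
  For a 2×2 Jordan block J_2(0): exp(t · J_2(0)) = e^(0t)·(I + t·N), where N is the 2×2 nilpotent shift.
  For a 1×1 block at λ = 0: exp(t · [0]) = [e^(0t)].

After assembling e^{tJ} and conjugating by P, we get:

e^{tM} =
  [1 - t, t, 0]
  [-t, t + 1, 0]
  [-t, t, 1]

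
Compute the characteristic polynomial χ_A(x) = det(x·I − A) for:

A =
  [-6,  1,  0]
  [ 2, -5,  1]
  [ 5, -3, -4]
x^3 + 15*x^2 + 75*x + 125

Expanding det(x·I − A) (e.g. by cofactor expansion or by noting that A is similar to its Jordan form J, which has the same characteristic polynomial as A) gives
  χ_A(x) = x^3 + 15*x^2 + 75*x + 125
which factors as (x + 5)^3. The eigenvalues (with algebraic multiplicities) are λ = -5 with multiplicity 3.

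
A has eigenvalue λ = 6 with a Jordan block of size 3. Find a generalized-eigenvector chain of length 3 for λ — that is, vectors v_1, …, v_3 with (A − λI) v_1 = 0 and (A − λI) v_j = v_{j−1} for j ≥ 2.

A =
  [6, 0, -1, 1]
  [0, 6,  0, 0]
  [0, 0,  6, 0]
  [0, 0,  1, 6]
A Jordan chain for λ = 6 of length 3:
v_1 = (1, 0, 0, 0)ᵀ
v_2 = (-1, 0, 0, 1)ᵀ
v_3 = (0, 0, 1, 0)ᵀ

Let N = A − (6)·I. We want v_3 with N^3 v_3 = 0 but N^2 v_3 ≠ 0; then v_{j-1} := N · v_j for j = 3, …, 2.

Pick v_3 = (0, 0, 1, 0)ᵀ.
Then v_2 = N · v_3 = (-1, 0, 0, 1)ᵀ.
Then v_1 = N · v_2 = (1, 0, 0, 0)ᵀ.

Sanity check: (A − (6)·I) v_1 = (0, 0, 0, 0)ᵀ = 0. ✓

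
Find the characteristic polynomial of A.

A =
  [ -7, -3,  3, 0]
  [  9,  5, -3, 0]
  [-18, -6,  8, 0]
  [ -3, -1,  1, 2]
x^4 - 8*x^3 + 24*x^2 - 32*x + 16

Expanding det(x·I − A) (e.g. by cofactor expansion or by noting that A is similar to its Jordan form J, which has the same characteristic polynomial as A) gives
  χ_A(x) = x^4 - 8*x^3 + 24*x^2 - 32*x + 16
which factors as (x - 2)^4. The eigenvalues (with algebraic multiplicities) are λ = 2 with multiplicity 4.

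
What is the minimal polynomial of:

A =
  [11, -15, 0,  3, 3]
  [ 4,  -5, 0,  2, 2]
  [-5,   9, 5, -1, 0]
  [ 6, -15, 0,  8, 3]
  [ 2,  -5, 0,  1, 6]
x^2 - 10*x + 25

The characteristic polynomial is χ_A(x) = (x - 5)^5, so the eigenvalues are known. The minimal polynomial is
  m_A(x) = Π_λ (x − λ)^{k_λ}
where k_λ is the size of the *largest* Jordan block for λ (equivalently, the smallest k with (A − λI)^k v = 0 for every generalised eigenvector v of λ).

  λ = 5: largest Jordan block has size 2, contributing (x − 5)^2

So m_A(x) = (x - 5)^2 = x^2 - 10*x + 25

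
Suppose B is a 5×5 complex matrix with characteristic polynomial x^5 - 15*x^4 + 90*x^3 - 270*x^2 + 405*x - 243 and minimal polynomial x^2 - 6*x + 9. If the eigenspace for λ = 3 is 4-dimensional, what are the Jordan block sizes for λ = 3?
Block sizes for λ = 3: [2, 1, 1, 1]

Step 1 — from the characteristic polynomial, algebraic multiplicity of λ = 3 is 5. From dim ker(B − (3)·I) = 4, there are exactly 4 Jordan blocks for λ = 3.
Step 2 — from the minimal polynomial, the factor (x − 3)^2 tells us the largest block for λ = 3 has size 2.
Step 3 — with total size 5, 4 blocks, and largest block 2, the block sizes (in nonincreasing order) are [2, 1, 1, 1].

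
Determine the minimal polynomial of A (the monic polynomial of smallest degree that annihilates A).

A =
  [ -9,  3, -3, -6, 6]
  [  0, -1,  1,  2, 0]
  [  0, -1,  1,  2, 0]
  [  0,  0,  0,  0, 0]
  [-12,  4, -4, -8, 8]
x^3 + x^2

The characteristic polynomial is χ_A(x) = x^4*(x + 1), so the eigenvalues are known. The minimal polynomial is
  m_A(x) = Π_λ (x − λ)^{k_λ}
where k_λ is the size of the *largest* Jordan block for λ (equivalently, the smallest k with (A − λI)^k v = 0 for every generalised eigenvector v of λ).

  λ = -1: largest Jordan block has size 1, contributing (x + 1)
  λ = 0: largest Jordan block has size 2, contributing (x − 0)^2

So m_A(x) = x^2*(x + 1) = x^3 + x^2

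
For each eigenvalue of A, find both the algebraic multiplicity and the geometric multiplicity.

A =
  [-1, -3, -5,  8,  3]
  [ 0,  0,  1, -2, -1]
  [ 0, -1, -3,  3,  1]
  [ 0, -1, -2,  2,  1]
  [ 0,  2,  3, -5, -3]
λ = -1: alg = 5, geom = 3

Step 1 — factor the characteristic polynomial to read off the algebraic multiplicities:
  χ_A(x) = (x + 1)^5

Step 2 — compute geometric multiplicities via the rank-nullity identity g(λ) = n − rank(A − λI):
  rank(A − (-1)·I) = 2, so dim ker(A − (-1)·I) = n − 2 = 3

Summary:
  λ = -1: algebraic multiplicity = 5, geometric multiplicity = 3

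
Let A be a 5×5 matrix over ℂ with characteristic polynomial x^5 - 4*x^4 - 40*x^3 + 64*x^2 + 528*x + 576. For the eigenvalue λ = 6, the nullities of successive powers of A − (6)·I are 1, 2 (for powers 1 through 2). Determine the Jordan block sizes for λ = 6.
Block sizes for λ = 6: [2]

From the dimensions of kernels of powers, the number of Jordan blocks of size at least j is d_j − d_{j−1} where d_j = dim ker(N^j) (with d_0 = 0). Computing the differences gives [1, 1].
The number of blocks of size exactly k is (#blocks of size ≥ k) − (#blocks of size ≥ k + 1), so the partition is: 1 block(s) of size 2.
In nonincreasing order the block sizes are [2].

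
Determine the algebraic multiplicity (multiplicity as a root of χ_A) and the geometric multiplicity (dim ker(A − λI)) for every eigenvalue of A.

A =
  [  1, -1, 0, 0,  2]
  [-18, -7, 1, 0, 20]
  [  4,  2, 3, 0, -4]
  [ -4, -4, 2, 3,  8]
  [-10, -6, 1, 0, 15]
λ = 3: alg = 5, geom = 3

Step 1 — factor the characteristic polynomial to read off the algebraic multiplicities:
  χ_A(x) = (x - 3)^5

Step 2 — compute geometric multiplicities via the rank-nullity identity g(λ) = n − rank(A − λI):
  rank(A − (3)·I) = 2, so dim ker(A − (3)·I) = n − 2 = 3

Summary:
  λ = 3: algebraic multiplicity = 5, geometric multiplicity = 3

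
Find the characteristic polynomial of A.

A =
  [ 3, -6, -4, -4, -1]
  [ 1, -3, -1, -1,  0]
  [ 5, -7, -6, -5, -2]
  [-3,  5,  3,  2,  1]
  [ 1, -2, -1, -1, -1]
x^5 + 5*x^4 + 10*x^3 + 10*x^2 + 5*x + 1

Expanding det(x·I − A) (e.g. by cofactor expansion or by noting that A is similar to its Jordan form J, which has the same characteristic polynomial as A) gives
  χ_A(x) = x^5 + 5*x^4 + 10*x^3 + 10*x^2 + 5*x + 1
which factors as (x + 1)^5. The eigenvalues (with algebraic multiplicities) are λ = -1 with multiplicity 5.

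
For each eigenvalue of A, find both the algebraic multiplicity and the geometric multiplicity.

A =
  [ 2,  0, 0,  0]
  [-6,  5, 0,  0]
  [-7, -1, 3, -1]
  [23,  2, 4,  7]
λ = 2: alg = 1, geom = 1; λ = 5: alg = 3, geom = 2

Step 1 — factor the characteristic polynomial to read off the algebraic multiplicities:
  χ_A(x) = (x - 5)^3*(x - 2)

Step 2 — compute geometric multiplicities via the rank-nullity identity g(λ) = n − rank(A − λI):
  rank(A − (2)·I) = 3, so dim ker(A − (2)·I) = n − 3 = 1
  rank(A − (5)·I) = 2, so dim ker(A − (5)·I) = n − 2 = 2

Summary:
  λ = 2: algebraic multiplicity = 1, geometric multiplicity = 1
  λ = 5: algebraic multiplicity = 3, geometric multiplicity = 2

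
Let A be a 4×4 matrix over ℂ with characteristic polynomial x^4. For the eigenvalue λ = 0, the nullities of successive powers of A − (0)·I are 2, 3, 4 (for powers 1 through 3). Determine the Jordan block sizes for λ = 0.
Block sizes for λ = 0: [3, 1]

From the dimensions of kernels of powers, the number of Jordan blocks of size at least j is d_j − d_{j−1} where d_j = dim ker(N^j) (with d_0 = 0). Computing the differences gives [2, 1, 1].
The number of blocks of size exactly k is (#blocks of size ≥ k) − (#blocks of size ≥ k + 1), so the partition is: 1 block(s) of size 1, 1 block(s) of size 3.
In nonincreasing order the block sizes are [3, 1].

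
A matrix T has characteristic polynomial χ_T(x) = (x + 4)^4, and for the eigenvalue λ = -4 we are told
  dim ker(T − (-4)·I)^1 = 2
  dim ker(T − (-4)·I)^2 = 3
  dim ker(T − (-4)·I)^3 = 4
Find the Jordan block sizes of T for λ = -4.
Block sizes for λ = -4: [3, 1]

From the dimensions of kernels of powers, the number of Jordan blocks of size at least j is d_j − d_{j−1} where d_j = dim ker(N^j) (with d_0 = 0). Computing the differences gives [2, 1, 1].
The number of blocks of size exactly k is (#blocks of size ≥ k) − (#blocks of size ≥ k + 1), so the partition is: 1 block(s) of size 1, 1 block(s) of size 3.
In nonincreasing order the block sizes are [3, 1].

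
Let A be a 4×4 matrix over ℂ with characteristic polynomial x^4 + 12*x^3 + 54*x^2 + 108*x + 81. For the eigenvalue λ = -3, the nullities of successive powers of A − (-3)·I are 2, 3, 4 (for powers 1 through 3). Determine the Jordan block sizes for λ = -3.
Block sizes for λ = -3: [3, 1]

From the dimensions of kernels of powers, the number of Jordan blocks of size at least j is d_j − d_{j−1} where d_j = dim ker(N^j) (with d_0 = 0). Computing the differences gives [2, 1, 1].
The number of blocks of size exactly k is (#blocks of size ≥ k) − (#blocks of size ≥ k + 1), so the partition is: 1 block(s) of size 1, 1 block(s) of size 3.
In nonincreasing order the block sizes are [3, 1].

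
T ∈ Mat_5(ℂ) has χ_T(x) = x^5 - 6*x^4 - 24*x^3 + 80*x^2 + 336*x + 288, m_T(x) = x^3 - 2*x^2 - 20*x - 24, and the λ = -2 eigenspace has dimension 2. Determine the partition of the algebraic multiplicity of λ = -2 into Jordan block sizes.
Block sizes for λ = -2: [2, 1]

Step 1 — from the characteristic polynomial, algebraic multiplicity of λ = -2 is 3. From dim ker(T − (-2)·I) = 2, there are exactly 2 Jordan blocks for λ = -2.
Step 2 — from the minimal polynomial, the factor (x + 2)^2 tells us the largest block for λ = -2 has size 2.
Step 3 — with total size 3, 2 blocks, and largest block 2, the block sizes (in nonincreasing order) are [2, 1].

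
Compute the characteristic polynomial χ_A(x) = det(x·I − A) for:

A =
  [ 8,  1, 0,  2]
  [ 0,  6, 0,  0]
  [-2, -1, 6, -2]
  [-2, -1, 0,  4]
x^4 - 24*x^3 + 216*x^2 - 864*x + 1296

Expanding det(x·I − A) (e.g. by cofactor expansion or by noting that A is similar to its Jordan form J, which has the same characteristic polynomial as A) gives
  χ_A(x) = x^4 - 24*x^3 + 216*x^2 - 864*x + 1296
which factors as (x - 6)^4. The eigenvalues (with algebraic multiplicities) are λ = 6 with multiplicity 4.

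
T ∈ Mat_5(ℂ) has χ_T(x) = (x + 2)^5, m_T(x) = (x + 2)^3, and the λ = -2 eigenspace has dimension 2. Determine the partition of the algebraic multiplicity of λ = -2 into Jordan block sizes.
Block sizes for λ = -2: [3, 2]

Step 1 — from the characteristic polynomial, algebraic multiplicity of λ = -2 is 5. From dim ker(T − (-2)·I) = 2, there are exactly 2 Jordan blocks for λ = -2.
Step 2 — from the minimal polynomial, the factor (x + 2)^3 tells us the largest block for λ = -2 has size 3.
Step 3 — with total size 5, 2 blocks, and largest block 3, the block sizes (in nonincreasing order) are [3, 2].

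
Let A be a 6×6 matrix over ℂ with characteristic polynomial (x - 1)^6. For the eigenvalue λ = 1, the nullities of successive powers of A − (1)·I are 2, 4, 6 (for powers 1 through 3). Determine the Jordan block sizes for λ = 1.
Block sizes for λ = 1: [3, 3]

From the dimensions of kernels of powers, the number of Jordan blocks of size at least j is d_j − d_{j−1} where d_j = dim ker(N^j) (with d_0 = 0). Computing the differences gives [2, 2, 2].
The number of blocks of size exactly k is (#blocks of size ≥ k) − (#blocks of size ≥ k + 1), so the partition is: 2 block(s) of size 3.
In nonincreasing order the block sizes are [3, 3].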